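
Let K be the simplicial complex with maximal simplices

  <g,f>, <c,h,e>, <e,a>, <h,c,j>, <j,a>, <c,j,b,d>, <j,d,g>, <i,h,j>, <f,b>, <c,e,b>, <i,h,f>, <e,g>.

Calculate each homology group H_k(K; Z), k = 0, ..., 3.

H_0 ≅ Z,  H_1 ≅ Z^4,  H_2 = 0,  H_3 = 0.

Fix the vertex order a < b < c < d < e < f < g < h < i < j and write every simplex with vertices in increasing order. Then dim K = 3 and the simplices of K are:

  0-simplices (10): a, b, c, d, e, f, g, h, i, j
  1-simplices (22): ae, aj, bc, bd, be, bf, bj, cd, ce, ch, cj, dg, dj, eg, eh, fg, fh, fi, gj, hi, hj, ij
  2-simplices (10): bcd, bce, bcj, bdj, cdj, ceh, chj, dgj, fhi, hij
  3-simplices (1): bcdj

giving chain groups C_0 ≅ Z^10, C_1 ≅ Z^22, C_2 ≅ Z^10, C_3 ≅ Z^1.

∂_1: C_1 → C_0 maps an edge to its endpoints' difference, ∂[p,q] = q − p. For instance
  ∂cd = d − c.
The 10×22 boundary matrix has rank 9 and Smith normal form diag(1,1,1,1,1,1,1,1,1).

The boundary map ∂_2: C_2 → C_1 maps a triangle to the signed sum of its edges. For instance
  ∂cdj = dj − cj + cd,
  ∂fhi = hi − fi + fh.
This gives a 22×10 integer matrix of rank 9; reducing to Smith normal form yields diagonal entries (1,1,1,1,1,1,1,1,1).

The boundary map ∂_3: C_3 → C_2 sends each 3-simplex σ to the alternating sum Σ_i (−1)^i (σ with its i-th vertex removed). For instance
  ∂bcdj = cdj − bdj + bcj − bcd.
This gives a 10×1 integer matrix of rank 1; reducing to Smith normal form yields diagonal entries (1).

Reading off H_k = ker ∂_k / im ∂_{k+1}:

  H_0: rank C_0 − rank ∂_1 = 10 − 9 = 1, and the invariant factors of ∂_1 are all 1, so H_0 = Z.
  H_1: rank ker ∂_1 − rank ∂_2 = (22 − 9) − 9 = 4, and the invariant factors of ∂_2 are all 1, so H_1 = Z^4.
  H_2: rank ker ∂_2 − rank ∂_3 = (10 − 9) − 1 = 0, and the invariant factors of ∂_3 are all 1, so H_2 = 0.
  H_3: rank ker ∂_3 − rank ∂_4 = (1 − 1) − 0 = 0, and there is no ∂_4, so H_3 = 0.

As a check, the Euler characteristic is 10 − 22 + 10 − 1 = -3, which agrees with 1 − 4 + 0 − 0 = -3.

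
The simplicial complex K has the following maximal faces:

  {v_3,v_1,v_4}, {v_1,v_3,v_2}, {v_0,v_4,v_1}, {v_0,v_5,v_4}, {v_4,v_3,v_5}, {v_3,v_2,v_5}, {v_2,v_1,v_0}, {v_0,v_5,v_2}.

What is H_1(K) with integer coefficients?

Take the total order v_0 < v_1 < v_2 < v_3 < v_4 < v_5 on the vertex set. Then K (dimension 2) consists of the simplices:

  0-simplices (6): [v_0], [v_1], [v_2], [v_3], [v_4], [v_5]
  1-simplices (12): [v_0,v_1], [v_0,v_2], [v_0,v_4], [v_0,v_5], [v_1,v_2], [v_1,v_3], [v_1,v_4], [v_2,v_3], [v_2,v_5], [v_3,v_4], [v_3,v_5], [v_4,v_5]
  2-simplices (8): [v_0,v_1,v_2], [v_0,v_1,v_4], [v_0,v_2,v_5], [v_0,v_4,v_5], [v_1,v_2,v_3], [v_1,v_3,v_4], [v_2,v_3,v_5], [v_3,v_4,v_5]

giving chain groups C_0 ≅ Z^6, C_1 ≅ Z^12, C_2 ≅ Z^8.

Boundary ∂_1: C_1 → C_0 is given by ∂[p,q] = [q] − [p]. For instance
  ∂[v_3,v_5] = [v_5] − [v_3].
The 6×12 boundary matrix has rank 5 and Smith normal form diag(1,1,1,1,1).

Boundary ∂_2: C_2 → C_1 acts by ∂[p,q,r] = [q,r] − [p,r] + [p,q]. For instance
  ∂[v_0,v_1,v_4] = [v_1,v_4] − [v_0,v_4] + [v_0,v_1],
  ∂[v_0,v_4,v_5] = [v_4,v_5] − [v_0,v_5] + [v_0,v_4].
This gives a 12×8 integer matrix of rank 7; reducing to Smith normal form yields diagonal entries (1,1,1,1,1,1,1).

Reading off H_k = ker ∂_k / im ∂_{k+1}:

  H_1: rank ker ∂_1 − rank ∂_2 = (12 − 5) − 7 = 0, and the invariant factors of ∂_2 are all 1, so H_1 = 0.

(K is a triangulation of the 2-sphere S^2.)

H_1 = 0.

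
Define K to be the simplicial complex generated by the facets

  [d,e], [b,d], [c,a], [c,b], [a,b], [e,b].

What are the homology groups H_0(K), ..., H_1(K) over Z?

K has 5 vertices, 6 edges.
rank ∂_0 = 0, rank ∂_1 = 4 ⇒ b_0 = 5 − 0 − 4 = 1; all invariant factors of ∂_1 are 1 so no torsion. So H_0 = Z.
rank ∂_1 = 4, rank ∂_2 = 0 ⇒ b_1 = 6 − 4 − 0 = 2. So H_1 = Z^2.

H_0 = Z,  H_1 = Z^2.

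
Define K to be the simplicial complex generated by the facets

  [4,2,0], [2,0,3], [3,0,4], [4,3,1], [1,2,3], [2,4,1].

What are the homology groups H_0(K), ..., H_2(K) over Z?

Fix the vertex order 0 < 1 < 2 < 3 < 4 and write every simplex with vertices in increasing order. Then dim K = 2 and the simplices of K are:

  0-simplices (5): [0], [1], [2], [3], [4]
  1-simplices (9): [0,2], [0,3], [0,4], [1,2], [1,3], [1,4], [2,3], [2,4], [3,4]
  2-simplices (6): [0,2,3], [0,2,4], [0,3,4], [1,2,3], [1,2,4], [1,3,4]

giving chain groups C_0 ≅ Z^5, C_1 ≅ Z^9, C_2 ≅ Z^6.

The boundary map ∂_1: C_1 → C_0 is given by ∂[p,q] = [q] − [p].
As a 5×9 matrix over Z this has rank 4, with invariant factors (1,1,1,1).

∂_2: C_2 → C_1 acts by ∂[p,q,r] = [q,r] − [p,r] + [p,q]. For instance
  ∂[0,3,4] = [3,4] − [0,4] + [0,3],
  ∂[1,2,4] = [2,4] − [1,4] + [1,2].
The 9×6 boundary matrix has rank 5 and Smith normal form diag(1,1,1,1,1).

From H_k ≅ ker(∂_k) / im(∂_{k+1}) we obtain:

  H_0: rank C_0 − rank ∂_1 = 5 − 4 = 1, and the invariant factors of ∂_1 are all 1, so H_0 = Z.
  H_1: rank ker ∂_1 − rank ∂_2 = (9 − 4) − 5 = 0, and the invariant factors of ∂_2 are all 1, so H_1 = 0.
  H_2: rank ker ∂_2 − rank ∂_3 = (6 − 5) − 0 = 1, and there is no ∂_3, so H_2 = Z.

H_0 = Z,  H_1 = 0,  H_2 = Z.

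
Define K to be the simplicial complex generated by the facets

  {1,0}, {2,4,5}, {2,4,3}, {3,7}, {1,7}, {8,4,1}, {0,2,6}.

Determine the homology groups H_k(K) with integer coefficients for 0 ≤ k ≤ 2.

We work with the vertex ordering 0 < 1 < 2 < 3 < 4 < 5 < 6 < 7 < 8. The simplices of K, each written with vertices in increasing order, are:

  0-simplices (9): [0], [1], [2], [3], [4], [5], [6], [7], [8]
  1-simplices (14): [0,1], [0,2], [0,6], [1,4], [1,7], [1,8], [2,3], [2,4], [2,5], [2,6], [3,4], [3,7], [4,5], [4,8]
  2-simplices (4): [0,2,6], [1,4,8], [2,3,4], [2,4,5]

giving chain groups C_0 ≅ Z^9, C_1 ≅ Z^14, C_2 ≅ Z^4.

The boundary map ∂_1: C_1 → C_0 sends each edge [p,q] (with p < q) to q − p. For instance
  ∂[0,1] = [1] − [0].
The 9×14 boundary matrix has rank 8 and Smith normal form diag(1,1,1,1,1,1,1,1).

The boundary map ∂_2: C_2 → C_1 sends each 2-simplex [p,q,r] to [q,r] − [p,r] + [p,q]. For instance
  ∂[2,3,4] = [3,4] − [2,4] + [2,3],
  ∂[2,4,5] = [4,5] − [2,5] + [2,4].
As a 14×4 matrix over Z this has rank 4, with invariant factors (1,1,1,1).

Computing H_k = (kernel of ∂_k) / (image of ∂_{k+1}):

  H_0: rank C_0 − rank ∂_1 = 9 − 8 = 1, and the invariant factors of ∂_1 are all 1, so H_0 ≅ Z.
  H_1: rank ker ∂_1 − rank ∂_2 = (14 − 8) − 4 = 2, and the invariant factors of ∂_2 are all 1, so H_1 ≅ Z^2.
  H_2: rank ker ∂_2 − rank ∂_3 = (4 − 4) − 0 = 0, and there is no ∂_3, so H_2 ≅ 0.

H_0 = Z,  H_1 = Z^2,  H_2 = 0.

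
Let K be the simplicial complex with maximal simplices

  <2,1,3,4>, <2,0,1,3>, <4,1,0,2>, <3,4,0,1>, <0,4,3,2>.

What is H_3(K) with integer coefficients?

H_3 ≅ Z.

We work with the vertex ordering 0 < 1 < 2 < 3 < 4. The simplices of K, each written with vertices in increasing order, are:

  0-simplices (5): [0], [1], [2], [3], [4]
  1-simplices (10): [0,1], [0,2], [0,3], [0,4], [1,2], [1,3], [1,4], [2,3], [2,4], [3,4]
  2-simplices (10): [0,1,2], [0,1,3], [0,1,4], [0,2,3], [0,2,4], [0,3,4], [1,2,3], [1,2,4], [1,3,4], [2,3,4]
  3-simplices (5): [0,1,2,3], [0,1,2,4], [0,1,3,4], [0,2,3,4], [1,2,3,4]

so the chain groups are C_0 ≅ Z^5, C_1 ≅ Z^10, C_2 ≅ Z^10, C_3 ≅ Z^5.

The boundary map ∂_1: C_1 → C_0 maps an edge to its endpoints' difference, ∂[p,q] = q − p.
As a 5×10 matrix over Z this has rank 4, with invariant factors (1,1,1,1).

∂_2: C_2 → C_1 acts by ∂[p,q,r] = [q,r] − [p,r] + [p,q]. For instance
  ∂[0,1,2] = [1,2] − [0,2] + [0,1],
  ∂[1,2,3] = [2,3] − [1,3] + [1,2].
This gives a 10×10 integer matrix of rank 6; reducing to Smith normal form yields diagonal entries (1,1,1,1,1,1).

∂_3: C_3 → C_2 sends each 3-simplex σ to the alternating sum Σ_i (−1)^i (σ with its i-th vertex removed). For instance
  ∂[0,1,3,4] = [1,3,4] − [0,3,4] + [0,1,4] − [0,1,3],
  ∂[0,1,2,3] = [1,2,3] − [0,2,3] + [0,1,3] − [0,1,2].
As a 10×5 matrix over Z this has rank 4, with invariant factors (1,1,1,1).

Now H_k = ker ∂_k / im ∂_{k+1}, so:

  H_3: rank ker ∂_3 − rank ∂_4 = (5 − 4) − 0 = 1, and there is no ∂_4, so H_3 = Z.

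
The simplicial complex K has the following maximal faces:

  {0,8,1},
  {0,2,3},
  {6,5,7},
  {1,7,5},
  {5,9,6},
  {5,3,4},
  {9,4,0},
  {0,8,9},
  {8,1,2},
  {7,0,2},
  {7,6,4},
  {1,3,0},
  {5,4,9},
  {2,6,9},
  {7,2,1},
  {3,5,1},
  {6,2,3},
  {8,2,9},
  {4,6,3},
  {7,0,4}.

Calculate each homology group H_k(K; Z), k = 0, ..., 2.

H_0 ≅ Z,  H_1 ≅ Z ⊕ Z/2,  H_2 = 0.

We work with the vertex ordering 0 < 1 < 2 < 3 < 4 < 5 < 6 < 7 < 8 < 9. The simplices of K, each written with vertices in increasing order, are:

  0-simplices (10): [0], [1], [2], [3], [4], [5], [6], [7], [8], [9]
  1-simplices (30): (30 of them)
  2-simplices (20): (20 of them)

Hence C_0 ≅ Z^10, C_1 ≅ Z^30, C_2 ≅ Z^20.

Boundary ∂_1: C_1 → C_0 is given by ∂[p,q] = [q] − [p]. For instance
  ∂[3,6] = [6] − [3].
This gives a 10×30 integer matrix of rank 9; reducing to Smith normal form yields diagonal entries (1,1,1,1,1,1,1,1,1).

Boundary ∂_2: C_2 → C_1 maps a triangle to the signed sum of its edges. For instance
  ∂[1,3,5] = [3,5] − [1,5] + [1,3],
  ∂[3,4,6] = [4,6] − [3,6] + [3,4].
The resulting 30×20 matrix has rank 20, and its Smith normal form has invariant factors (1,1,1,1,1,1,1,1,1,1,1,1,1,1,1,1,1,1,1,2).

Now H_k = ker ∂_k / im ∂_{k+1}, so:

  H_0: rank C_0 − rank ∂_1 = 10 − 9 = 1, and the invariant factors of ∂_1 are all 1, so H_0 ≅ Z.
  H_1: rank ker ∂_1 − rank ∂_2 = (30 − 9) − 20 = 1, and ∂_2 has invariant factor 2 > 1, so H_1 ≅ Z ⊕ Z/2.
  H_2: rank ker ∂_2 − rank ∂_3 = (20 − 20) − 0 = 0, and there is no ∂_3, so H_2 ≅ 0.

As a check, the Euler characteristic is 10 − 30 + 20 = 0, which agrees with 1 − 1 + 0 = 0.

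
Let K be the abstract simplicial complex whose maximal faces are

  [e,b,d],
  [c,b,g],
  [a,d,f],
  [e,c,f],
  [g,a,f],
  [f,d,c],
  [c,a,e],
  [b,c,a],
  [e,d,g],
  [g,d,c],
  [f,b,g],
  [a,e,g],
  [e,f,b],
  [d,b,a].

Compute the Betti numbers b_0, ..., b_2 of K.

We work with the vertex ordering a < b < c < d < e < f < g. The simplices of K, each written with vertices in increasing order, are:

  0-simplices (7): a, b, c, d, e, f, g
  1-simplices (21): ab, ac, ad, ae, af, ag, bc, bd, be, bf, bg, cd, ce, cf, cg, de, df, dg, ef, eg, fg
  2-simplices (14): abc, abd, ace, adf, aeg, afg, bcg, bde, bef, bfg, cdf, cdg, cef, deg

so the chain groups are C_0 ≅ Z^7, C_1 ≅ Z^21, C_2 ≅ Z^14.

The boundary map ∂_1: C_1 → C_0 sends each edge [p,q] (with p < q) to q − p. For instance
  ∂eg = g − e.
This gives a 7×21 integer matrix of rank 6; reducing to Smith normal form yields diagonal entries (1,1,1,1,1,1).

∂_2: C_2 → C_1 maps a triangle to the signed sum of its edges. For instance
  ∂bfg = fg − bg + bf,
  ∂bcg = cg − bg + bc.
As a 21×14 matrix over Z this has rank 13, with invariant factors (1,1,1,1,1,1,1,1,1,1,1,1,1).

Now H_k = ker ∂_k / im ∂_{k+1}, so:

  H_0: rank C_0 − rank ∂_1 = 7 − 6 = 1, and the invariant factors of ∂_1 are all 1, so H_0 = Z.
  H_1: rank ker ∂_1 − rank ∂_2 = (21 − 6) − 13 = 2, and the invariant factors of ∂_2 are all 1, so H_1 = Z^2.
  H_2: rank ker ∂_2 − rank ∂_3 = (14 − 13) − 0 = 1, and there is no ∂_3, so H_2 = Z.

Hence the Betti numbers are b_0 = 1, b_1 = 2, b_2 = 1.

b_0 = 1, b_1 = 2, b_2 = 1.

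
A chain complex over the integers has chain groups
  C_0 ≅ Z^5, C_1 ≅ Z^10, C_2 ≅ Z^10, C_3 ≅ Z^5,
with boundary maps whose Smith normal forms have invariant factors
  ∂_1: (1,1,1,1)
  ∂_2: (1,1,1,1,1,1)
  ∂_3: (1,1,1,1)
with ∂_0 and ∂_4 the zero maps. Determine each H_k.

H_0 = Z,  H_1 = 0,  H_2 = 0,  H_3 = Z.

H_0: b_0 = 5 − 0 − 4 = 1; torsion from ∂_1 factors > 1: none. So H_0 = Z.
H_1: b_1 = 10 − 4 − 6 = 0; torsion from ∂_2 factors > 1: none. So H_1 = 0.
H_2: b_2 = 10 − 6 − 4 = 0; torsion from ∂_3 factors > 1: none. So H_2 = 0.
H_3: b_3 = 5 − 4 − 0 = 1; torsion from ∂_4 factors > 1: none. So H_3 = Z.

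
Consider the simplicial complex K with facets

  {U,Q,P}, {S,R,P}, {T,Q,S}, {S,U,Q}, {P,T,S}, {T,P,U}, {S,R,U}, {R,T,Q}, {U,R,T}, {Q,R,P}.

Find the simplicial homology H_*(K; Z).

H_0 ≅ Z,  H_1 ≅ Z/2,  H_2 = 0.

Order the vertices as P < Q < R < S < T < U. Listing each simplex with vertices in this order, K has dimension 2 with simplices:

  0-simplices (6): P, Q, R, S, T, U
  1-simplices (15): PQ, PR, PS, PT, PU, QR, QS, QT, QU, RS, RT, RU, ST, SU, TU
  2-simplices (10): PQR, PQU, PRS, PST, PTU, QRT, QST, QSU, RSU, RTU

Hence C_0 ≅ Z^6, C_1 ≅ Z^15, C_2 ≅ Z^10.

∂_1: C_1 → C_0 is given by ∂[p,q] = [q] − [p].
The resulting 6×15 matrix has rank 5, and its Smith normal form has invariant factors (1,1,1,1,1).

The boundary map ∂_2: C_2 → C_1 maps a triangle to the signed sum of its edges. For instance
  ∂PQU = QU − PU + PQ,
  ∂RTU = TU − RU + RT.
The resulting 15×10 matrix has rank 10, and its Smith normal form has invariant factors (1,1,1,1,1,1,1,1,1,2).

Computing H_k = (kernel of ∂_k) / (image of ∂_{k+1}):

  H_0: rank C_0 − rank ∂_1 = 6 − 5 = 1, and the invariant factors of ∂_1 are all 1, so H_0 ≅ Z.
  H_1: rank ker ∂_1 − rank ∂_2 = (15 − 5) − 10 = 0, and ∂_2 has invariant factor 2 > 1, so H_1 ≅ Z/2.
  H_2: rank ker ∂_2 − rank ∂_3 = (10 − 10) − 0 = 0, and there is no ∂_3, so H_2 ≅ 0.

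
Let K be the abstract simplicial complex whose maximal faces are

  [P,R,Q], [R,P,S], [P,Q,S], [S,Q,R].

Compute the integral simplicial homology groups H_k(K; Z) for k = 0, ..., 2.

H_0 = Z,  H_1 = 0,  H_2 = Z.

Take the total order P < Q < R < S on the vertex set. Then K (dimension 2) consists of the simplices:

  0-simplices (4): P, Q, R, S
  1-simplices (6): PQ, PR, PS, QR, QS, RS
  2-simplices (4): PQR, PQS, PRS, QRS

Hence C_0 ≅ Z^4, C_1 ≅ Z^6, C_2 ≅ Z^4.

∂_1: C_1 → C_0 is given by ∂[p,q] = [q] − [p]. For instance
  ∂QR = R − Q.
The 4×6 boundary matrix has rank 3 and Smith normal form diag(1,1,1).

The boundary map ∂_2: C_2 → C_1 sends each 2-simplex [p,q,r] to [q,r] − [p,r] + [p,q]. For instance
  ∂PQS = QS − PS + PQ,
  ∂PQR = QR − PR + PQ.
As a 6×4 matrix over Z this has rank 3, with invariant factors (1,1,1).

Now H_k = ker ∂_k / im ∂_{k+1}, so:

  H_0: rank C_0 − rank ∂_1 = 4 − 3 = 1, and the invariant factors of ∂_1 are all 1, so H_0 = Z.
  H_1: rank ker ∂_1 − rank ∂_2 = (6 − 3) − 3 = 0, and the invariant factors of ∂_2 are all 1, so H_1 = 0.
  H_2: rank ker ∂_2 − rank ∂_3 = (4 − 3) − 0 = 1, and there is no ∂_3, so H_2 = Z.

As a check, the Euler characteristic is 4 − 6 + 4 = 2, which agrees with 1 − 0 + 1 = 2.
(K is a triangulation of the 2-sphere S^2.)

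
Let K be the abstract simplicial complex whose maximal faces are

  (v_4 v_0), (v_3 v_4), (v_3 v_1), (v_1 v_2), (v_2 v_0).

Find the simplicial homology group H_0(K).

Fix the vertex order v_0 < v_1 < v_2 < v_3 < v_4 and write every simplex with vertices in increasing order. Then dim K = 1 and the simplices of K are:

  0-simplices (5): [v_0], [v_1], [v_2], [v_3], [v_4]
  1-simplices (5): [v_0,v_2], [v_0,v_4], [v_1,v_2], [v_1,v_3], [v_3,v_4]

so the chain groups are C_0 ≅ Z^5, C_1 ≅ Z^5.

∂_1: C_1 → C_0 is given by ∂[p,q] = [q] − [p]. For instance
  ∂[v_3,v_4] = [v_4] − [v_3].
The 5×5 boundary matrix has rank 4 and Smith normal form diag(1,1,1,1).

Now H_k = ker ∂_k / im ∂_{k+1}, so:

  H_0: rank C_0 − rank ∂_1 = 5 − 4 = 1, and the invariant factors of ∂_1 are all 1, so H_0 = Z.

H_0 = Z.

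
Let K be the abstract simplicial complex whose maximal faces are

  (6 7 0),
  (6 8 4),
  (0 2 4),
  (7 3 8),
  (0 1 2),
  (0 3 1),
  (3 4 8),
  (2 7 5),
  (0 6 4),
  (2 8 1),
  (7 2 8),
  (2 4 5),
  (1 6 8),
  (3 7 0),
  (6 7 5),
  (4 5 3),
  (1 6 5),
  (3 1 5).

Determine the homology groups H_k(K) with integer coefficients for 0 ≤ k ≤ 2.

H_0 = Z,  H_1 = Z^2,  H_2 = Z.

Fix the vertex order 0 < 1 < 2 < 3 < 4 < 5 < 6 < 7 < 8 and write every simplex with vertices in increasing order. Then dim K = 2 and the simplices of K are:

  0-simplices (9): [0], [1], [2], [3], [4], [5], [6], [7], [8]
  1-simplices (27): (27 of them)
  2-simplices (18): [0,1,2], [0,1,3], [0,2,4], [0,3,7], [0,4,6], [0,6,7], [1,2,8], [1,3,5], [1,5,6], [1,6,8], [2,4,5], [2,5,7], [2,7,8], [3,4,5], [3,4,8], [3,7,8], [4,6,8], [5,6,7]

giving chain groups C_0 ≅ Z^9, C_1 ≅ Z^27, C_2 ≅ Z^18.

The boundary map ∂_1: C_1 → C_0 sends each edge [p,q] (with p < q) to q − p. For instance
  ∂[0,7] = [7] − [0].
The resulting 9×27 matrix has rank 8, and its Smith normal form has invariant factors (1,1,1,1,1,1,1,1).

The boundary map ∂_2: C_2 → C_1 maps a triangle to the signed sum of its edges. For instance
  ∂[0,6,7] = [6,7] − [0,7] + [0,6],
  ∂[2,4,5] = [4,5] − [2,5] + [2,4].
The 27×18 boundary matrix has rank 17 and Smith normal form diag(1,1,1,1,1,1,1,1,1,1,1,1,1,1,1,1,1).

Reading off H_k = ker ∂_k / im ∂_{k+1}:

  H_0: rank C_0 − rank ∂_1 = 9 − 8 = 1, and the invariant factors of ∂_1 are all 1, so H_0 ≅ Z.
  H_1: rank ker ∂_1 − rank ∂_2 = (27 − 8) − 17 = 2, and the invariant factors of ∂_2 are all 1, so H_1 ≅ Z^2.
  H_2: rank ker ∂_2 − rank ∂_3 = (18 − 17) − 0 = 1, and there is no ∂_3, so H_2 ≅ Z.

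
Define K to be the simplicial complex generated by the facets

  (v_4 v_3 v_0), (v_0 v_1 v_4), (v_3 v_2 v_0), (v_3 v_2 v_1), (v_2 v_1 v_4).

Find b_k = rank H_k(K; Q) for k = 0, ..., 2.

Order the vertices as v_0 < v_1 < v_2 < v_3 < v_4. Listing each simplex with vertices in this order, K has dimension 2 with simplices:

  0-simplices (5): [v_0], [v_1], [v_2], [v_3], [v_4]
  1-simplices (10): [v_0,v_1], [v_0,v_2], [v_0,v_3], [v_0,v_4], [v_1,v_2], [v_1,v_3], [v_1,v_4], [v_2,v_3], [v_2,v_4], [v_3,v_4]
  2-simplices (5): [v_0,v_1,v_4], [v_0,v_2,v_3], [v_0,v_3,v_4], [v_1,v_2,v_3], [v_1,v_2,v_4]

giving chain groups C_0 ≅ Z^5, C_1 ≅ Z^10, C_2 ≅ Z^5.

∂_1: C_1 → C_0 maps an edge to its endpoints' difference, ∂[p,q] = q − p. For instance
  ∂[v_3,v_4] = [v_4] − [v_3].
The 5×10 boundary matrix has rank 4 and Smith normal form diag(1,1,1,1).

The boundary map ∂_2: C_2 → C_1 acts by ∂[p,q,r] = [q,r] − [p,r] + [p,q]. For instance
  ∂[v_1,v_2,v_3] = [v_2,v_3] − [v_1,v_3] + [v_1,v_2],
  ∂[v_0,v_3,v_4] = [v_3,v_4] − [v_0,v_4] + [v_0,v_3].
As a 10×5 matrix over Z this has rank 5, with invariant factors (1,1,1,1,1).

Now H_k = ker ∂_k / im ∂_{k+1}, so:

  H_0: rank C_0 − rank ∂_1 = 5 − 4 = 1, and the invariant factors of ∂_1 are all 1, so H_0 ≅ Z.
  H_1: rank ker ∂_1 − rank ∂_2 = (10 − 4) − 5 = 1, and the invariant factors of ∂_2 are all 1, so H_1 ≅ Z.
  H_2: rank ker ∂_2 − rank ∂_3 = (5 − 5) − 0 = 0, and there is no ∂_3, so H_2 ≅ 0.

(K is a triangulation of the Möbius band.)

Hence the Betti numbers are b_0 = 1, b_1 = 1, b_2 = 0.

b_0 = 1, b_1 = 1, b_2 = 0.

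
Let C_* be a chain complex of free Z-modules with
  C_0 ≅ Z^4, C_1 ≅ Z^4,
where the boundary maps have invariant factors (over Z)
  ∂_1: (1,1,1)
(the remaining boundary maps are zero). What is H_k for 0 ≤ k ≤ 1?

H_0: b_0 = 4 − 0 − 3 = 1; torsion from ∂_1 factors > 1: none. So H_0 = Z.
H_1: b_1 = 4 − 3 − 0 = 1; torsion from ∂_2 factors > 1: none. So H_1 = Z.

H_0 = Z,  H_1 = Z.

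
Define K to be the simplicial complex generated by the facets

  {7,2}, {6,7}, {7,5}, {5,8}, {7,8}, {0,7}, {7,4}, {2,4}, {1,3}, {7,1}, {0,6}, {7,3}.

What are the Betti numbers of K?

b_0 = 1, b_1 = 4.

Order the vertices as 0 < 1 < 2 < 3 < 4 < 5 < 6 < 7 < 8. Listing each simplex with vertices in this order, K has dimension 1 with simplices:

  0-simplices (9): [0], [1], [2], [3], [4], [5], [6], [7], [8]
  1-simplices (12): [0,6], [0,7], [1,3], [1,7], [2,4], [2,7], [3,7], [4,7], [5,7], [5,8], [6,7], [7,8]

Hence C_0 ≅ Z^9, C_1 ≅ Z^12.

The boundary map ∂_1: C_1 → C_0 maps an edge to its endpoints' difference, ∂[p,q] = q − p.
The 9×12 boundary matrix has rank 8 and Smith normal form diag(1,1,1,1,1,1,1,1).

Now H_k = ker ∂_k / im ∂_{k+1}, so:

  H_0: rank C_0 − rank ∂_1 = 9 − 8 = 1, and the invariant factors of ∂_1 are all 1, so H_0 ≅ Z.
  H_1: rank ker ∂_1 − rank ∂_2 = (12 − 8) − 0 = 4, and there is no ∂_2, so H_1 ≅ Z^4.

As a check, the Euler characteristic is 9 − 12 = -3, which agrees with 1 − 4 = -3.
(K is a triangulation of a wedge of 4 circles.)

Hence the Betti numbers are b_0 = 1, b_1 = 4.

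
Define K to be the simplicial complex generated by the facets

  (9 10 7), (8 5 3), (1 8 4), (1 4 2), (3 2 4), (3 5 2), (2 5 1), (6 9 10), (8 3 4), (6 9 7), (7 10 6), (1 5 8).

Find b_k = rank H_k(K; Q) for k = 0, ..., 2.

We work with the vertex ordering 1 < 2 < 3 < 4 < 5 < 6 < 7 < 8 < 9 < 10. The simplices of K, each written with vertices in increasing order, are:

  0-simplices (10): [1], [2], [3], [4], [5], [6], [7], [8], [9], [10]
  1-simplices (18): [1,2], [1,4], [1,5], [1,8], [2,3], [2,4], [2,5], [3,4], [3,5], [3,8], [4,8], [5,8], [6,7], [6,9], [6,10], [7,9], [7,10], [9,10]
  2-simplices (12): [1,2,4], [1,2,5], [1,4,8], [1,5,8], [2,3,4], [2,3,5], [3,4,8], [3,5,8], [6,7,9], [6,7,10], [6,9,10], [7,9,10]

giving chain groups C_0 ≅ Z^10, C_1 ≅ Z^18, C_2 ≅ Z^12.

Boundary ∂_1: C_1 → C_0 maps an edge to its endpoints' difference, ∂[p,q] = q − p. For instance
  ∂[3,8] = [8] − [3].
As a 10×18 matrix over Z this has rank 8, with invariant factors (1,1,1,1,1,1,1,1).

Boundary ∂_2: C_2 → C_1 maps a triangle to the signed sum of its edges. For instance
  ∂[6,7,10] = [7,10] − [6,10] + [6,7],
  ∂[2,3,4] = [3,4] − [2,4] + [2,3].
The 18×12 boundary matrix has rank 10 and Smith normal form diag(1,1,1,1,1,1,1,1,1,1).

Computing H_k = (kernel of ∂_k) / (image of ∂_{k+1}):

  H_0: rank C_0 − rank ∂_1 = 10 − 8 = 2, and the invariant factors of ∂_1 are all 1, so H_0 = Z^2.
  H_1: rank ker ∂_1 − rank ∂_2 = (18 − 8) − 10 = 0, and the invariant factors of ∂_2 are all 1, so H_1 = 0.
  H_2: rank ker ∂_2 − rank ∂_3 = (12 − 10) − 0 = 2, and there is no ∂_3, so H_2 = Z^2.

(K is a triangulation of the disjoint union of the 2-sphere S^2 and the 2-sphere S^2.)

Hence the Betti numbers are b_0 = 2, b_1 = 0, b_2 = 2.

b_0 = 2, b_1 = 0, b_2 = 2.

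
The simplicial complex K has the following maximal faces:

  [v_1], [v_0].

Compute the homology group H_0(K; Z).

K has 2 vertices.
rank ∂_0 = 0, rank ∂_1 = 0 ⇒ b_0 = 2 − 0 − 0 = 2. So H_0 ≅ Z^2.

H_0 = Z^2.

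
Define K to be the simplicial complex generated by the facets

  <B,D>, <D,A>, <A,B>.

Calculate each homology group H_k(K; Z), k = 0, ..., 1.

Order the vertices as A < B < D. Listing each simplex with vertices in this order, K has dimension 1 with simplices:

  0-simplices (3): A, B, D
  1-simplices (3): AB, AD, BD

so the chain groups are C_0 ≅ Z^3, C_1 ≅ Z^3.

The boundary map ∂_1: C_1 → C_0 sends each edge [p,q] (with p < q) to q − p. For instance
  ∂AB = B − A.
The 3×3 boundary matrix has rank 2 and Smith normal form diag(1,1).

Reading off H_k = ker ∂_k / im ∂_{k+1}:

  H_0: rank C_0 − rank ∂_1 = 3 − 2 = 1, and the invariant factors of ∂_1 are all 1, so H_0 ≅ Z.
  H_1: rank ker ∂_1 − rank ∂_2 = (3 − 2) − 0 = 1, and there is no ∂_2, so H_1 ≅ Z.

H_0 = Z,  H_1 = Z.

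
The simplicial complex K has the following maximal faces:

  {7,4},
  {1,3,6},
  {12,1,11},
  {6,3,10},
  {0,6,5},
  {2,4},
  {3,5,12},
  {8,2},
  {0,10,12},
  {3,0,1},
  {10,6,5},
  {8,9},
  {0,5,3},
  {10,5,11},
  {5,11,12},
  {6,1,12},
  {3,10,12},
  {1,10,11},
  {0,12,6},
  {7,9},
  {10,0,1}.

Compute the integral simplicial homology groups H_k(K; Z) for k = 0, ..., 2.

H_0 ≅ Z^2,  H_1 ≅ Z^3,  H_2 ≅ Z.

Fix the vertex order 0 < 1 < 2 < 3 < 4 < 5 < 6 < 7 < 8 < 9 < 10 < 11 < 12 and write every simplex with vertices in increasing order. Then dim K = 2 and the simplices of K are:

  0-simplices (13): [0], [1], [2], [3], [4], [5], [6], [7], [8], [9], [10], [11], [12]
  1-simplices (29): (29 of them)
  2-simplices (16): [0,1,3], [0,1,10], [0,3,5], [0,5,6], [0,6,12], [0,10,12], [1,3,6], [1,6,12], [1,10,11], [1,11,12], [3,5,12], [3,6,10], [3,10,12], [5,6,10], [5,10,11], [5,11,12]

Hence C_0 ≅ Z^13, C_1 ≅ Z^29, C_2 ≅ Z^16.

∂_1: C_1 → C_0 sends each edge [p,q] (with p < q) to q − p. For instance
  ∂[11,12] = [12] − [11].
As a 13×29 matrix over Z this has rank 11, with invariant factors (1,1,1,1,1,1,1,1,1,1,1).

Boundary ∂_2: C_2 → C_1 sends each 2-simplex [p,q,r] to [q,r] − [p,r] + [p,q]. For instance
  ∂[5,10,11] = [10,11] − [5,11] + [5,10],
  ∂[1,6,12] = [6,12] − [1,12] + [1,6].
This gives a 29×16 integer matrix of rank 15; reducing to Smith normal form yields diagonal entries (1,1,1,1,1,1,1,1,1,1,1,1,1,1,1).

Reading off H_k = ker ∂_k / im ∂_{k+1}:

  H_0: rank C_0 − rank ∂_1 = 13 − 11 = 2, and the invariant factors of ∂_1 are all 1, so H_0 = Z^2.
  H_1: rank ker ∂_1 − rank ∂_2 = (29 − 11) − 15 = 3, and the invariant factors of ∂_2 are all 1, so H_1 = Z^3.
  H_2: rank ker ∂_2 − rank ∂_3 = (16 − 15) − 0 = 1, and there is no ∂_3, so H_2 = Z.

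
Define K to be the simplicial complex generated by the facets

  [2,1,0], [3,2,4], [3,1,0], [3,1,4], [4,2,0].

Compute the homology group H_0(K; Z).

Fix the vertex order 0 < 1 < 2 < 3 < 4 and write every simplex with vertices in increasing order. Then dim K = 2 and the simplices of K are:

  0-simplices (5): [0], [1], [2], [3], [4]
  1-simplices (10): [0,1], [0,2], [0,3], [0,4], [1,2], [1,3], [1,4], [2,3], [2,4], [3,4]
  2-simplices (5): [0,1,2], [0,1,3], [0,2,4], [1,3,4], [2,3,4]

Hence C_0 ≅ Z^5, C_1 ≅ Z^10, C_2 ≅ Z^5.

∂_1: C_1 → C_0 sends each edge [p,q] (with p < q) to q − p.
The resulting 5×10 matrix has rank 4, and its Smith normal form has invariant factors (1,1,1,1).

Boundary ∂_2: C_2 → C_1 sends each 2-simplex [p,q,r] to [q,r] − [p,r] + [p,q]. For instance
  ∂[1,3,4] = [3,4] − [1,4] + [1,3],
  ∂[2,3,4] = [3,4] − [2,4] + [2,3].
As a 10×5 matrix over Z this has rank 5, with invariant factors (1,1,1,1,1).

From H_k ≅ ker(∂_k) / im(∂_{k+1}) we obtain:

  H_0: rank C_0 − rank ∂_1 = 5 − 4 = 1, and the invariant factors of ∂_1 are all 1, so H_0 = Z.

(K is a triangulation of the Möbius band.)

H_0 ≅ Z.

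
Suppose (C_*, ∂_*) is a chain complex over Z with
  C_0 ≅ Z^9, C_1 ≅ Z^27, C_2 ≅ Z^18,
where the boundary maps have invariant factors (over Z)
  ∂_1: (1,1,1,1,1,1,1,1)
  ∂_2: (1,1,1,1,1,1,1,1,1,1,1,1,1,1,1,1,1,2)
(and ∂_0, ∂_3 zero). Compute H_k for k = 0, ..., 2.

H_0: b_0 = 9 − 0 − 8 = 1; torsion from ∂_1 factors > 1: none. So H_0 ≅ Z.
H_1: b_1 = 27 − 8 − 18 = 1; torsion from ∂_2 factors > 1: [2]. So H_1 ≅ Z ⊕ Z/2Z.
H_2: b_2 = 18 − 18 − 0 = 0; torsion from ∂_3 factors > 1: none. So H_2 ≅ 0.

H_0 ≅ Z,  H_1 ≅ Z ⊕ Z/2Z,  H_2 = 0.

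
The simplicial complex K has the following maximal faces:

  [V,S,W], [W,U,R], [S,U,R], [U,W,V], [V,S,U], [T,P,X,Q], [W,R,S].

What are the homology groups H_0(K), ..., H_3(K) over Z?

H_0 ≅ Z^2,  H_1 = 0,  H_2 ≅ Z,  H_3 = 0.

We work with the vertex ordering P < Q < R < S < T < U < V < W < X. The simplices of K, each written with vertices in increasing order, are:

  0-simplices (9): P, Q, R, S, T, U, V, W, X
  1-simplices (15): PQ, PT, PX, QT, QX, RS, RU, RW, SU, SV, SW, TX, UV, UW, VW
  2-simplices (10): PQT, PQX, PTX, QTX, RSU, RSW, RUW, SUV, SVW, UVW
  3-simplices (1): PQTX

so the chain groups are C_0 ≅ Z^9, C_1 ≅ Z^15, C_2 ≅ Z^10, C_3 ≅ Z^1.

The boundary map ∂_1: C_1 → C_0 is given by ∂[p,q] = [q] − [p].
The resulting 9×15 matrix has rank 7, and its Smith normal form has invariant factors (1,1,1,1,1,1,1).

The boundary map ∂_2: C_2 → C_1 sends each 2-simplex [p,q,r] to [q,r] − [p,r] + [p,q]. For instance
  ∂PTX = TX − PX + PT,
  ∂PQX = QX − PX + PQ.
This gives a 15×10 integer matrix of rank 8; reducing to Smith normal form yields diagonal entries (1,1,1,1,1,1,1,1).

Boundary ∂_3: C_3 → C_2 sends each 3-simplex σ to the alternating sum Σ_i (−1)^i (σ with its i-th vertex removed). For instance
  ∂PQTX = QTX − PTX + PQX − PQT.
This gives a 10×1 integer matrix of rank 1; reducing to Smith normal form yields diagonal entries (1).

From H_k ≅ ker(∂_k) / im(∂_{k+1}) we obtain:

  H_0: rank C_0 − rank ∂_1 = 9 − 7 = 2, and the invariant factors of ∂_1 are all 1, so H_0 ≅ Z^2.
  H_1: rank ker ∂_1 − rank ∂_2 = (15 − 7) − 8 = 0, and the invariant factors of ∂_2 are all 1, so H_1 ≅ 0.
  H_2: rank ker ∂_2 − rank ∂_3 = (10 − 8) − 1 = 1, and the invariant factors of ∂_3 are all 1, so H_2 ≅ Z.
  H_3: rank ker ∂_3 − rank ∂_4 = (1 − 1) − 0 = 0, and there is no ∂_4, so H_3 ≅ 0.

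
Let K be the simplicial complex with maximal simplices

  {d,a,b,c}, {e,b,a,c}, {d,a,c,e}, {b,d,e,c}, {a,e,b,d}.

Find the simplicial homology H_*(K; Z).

H_0 ≅ Z,  H_1 = 0,  H_2 = 0,  H_3 ≅ Z.

We work with the vertex ordering a < b < c < d < e. The simplices of K, each written with vertices in increasing order, are:

  0-simplices (5): a, b, c, d, e
  1-simplices (10): ab, ac, ad, ae, bc, bd, be, cd, ce, de
  2-simplices (10): abc, abd, abe, acd, ace, ade, bcd, bce, bde, cde
  3-simplices (5): abcd, abce, abde, acde, bcde

Hence C_0 ≅ Z^5, C_1 ≅ Z^10, C_2 ≅ Z^10, C_3 ≅ Z^5.

Boundary ∂_1: C_1 → C_0 sends each edge [p,q] (with p < q) to q − p.
This gives a 5×10 integer matrix of rank 4; reducing to Smith normal form yields diagonal entries (1,1,1,1).

The boundary map ∂_2: C_2 → C_1 sends each 2-simplex [p,q,r] to [q,r] − [p,r] + [p,q]. For instance
  ∂ace = ce − ae + ac,
  ∂bcd = cd − bd + bc.
This gives a 10×10 integer matrix of rank 6; reducing to Smith normal form yields diagonal entries (1,1,1,1,1,1).

∂_3: C_3 → C_2 sends each 3-simplex σ to the alternating sum Σ_i (−1)^i (σ with its i-th vertex removed). For instance
  ∂bcde = cde − bde + bce − bcd,
  ∂abce = bce − ace + abe − abc.
The 10×5 boundary matrix has rank 4 and Smith normal form diag(1,1,1,1).

From H_k ≅ ker(∂_k) / im(∂_{k+1}) we obtain:

  H_0: rank C_0 − rank ∂_1 = 5 − 4 = 1, and the invariant factors of ∂_1 are all 1, so H_0 = Z.
  H_1: rank ker ∂_1 − rank ∂_2 = (10 − 4) − 6 = 0, and the invariant factors of ∂_2 are all 1, so H_1 = 0.
  H_2: rank ker ∂_2 − rank ∂_3 = (10 − 6) − 4 = 0, and the invariant factors of ∂_3 are all 1, so H_2 = 0.
  H_3: rank ker ∂_3 − rank ∂_4 = (5 − 4) − 0 = 1, and there is no ∂_4, so H_3 = Z.

(K is a triangulation of the 3-sphere S^3.)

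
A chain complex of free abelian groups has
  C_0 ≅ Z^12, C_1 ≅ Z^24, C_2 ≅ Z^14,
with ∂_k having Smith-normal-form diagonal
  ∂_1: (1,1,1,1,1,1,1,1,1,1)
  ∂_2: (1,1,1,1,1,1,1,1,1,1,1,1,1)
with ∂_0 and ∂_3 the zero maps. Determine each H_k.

H_0: b_0 = 12 − 0 − 10 = 2; torsion from ∂_1 factors > 1: none. So H_0 ≅ Z^2.
H_1: b_1 = 24 − 10 − 13 = 1; torsion from ∂_2 factors > 1: none. So H_1 ≅ Z.
H_2: b_2 = 14 − 13 − 0 = 1; torsion from ∂_3 factors > 1: none. So H_2 ≅ Z.

H_0 ≅ Z^2,  H_1 ≅ Z,  H_2 ≅ Z.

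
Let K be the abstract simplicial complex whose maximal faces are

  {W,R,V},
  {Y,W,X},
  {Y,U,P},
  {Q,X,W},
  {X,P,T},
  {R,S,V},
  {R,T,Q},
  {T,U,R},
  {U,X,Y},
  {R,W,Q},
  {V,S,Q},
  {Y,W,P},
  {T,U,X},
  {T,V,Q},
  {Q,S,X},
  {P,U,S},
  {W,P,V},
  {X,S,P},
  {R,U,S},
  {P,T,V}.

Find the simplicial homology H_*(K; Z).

H_0 ≅ Z,  H_1 ≅ Z ⊕ Z/2Z,  H_2 = 0.

Fix the vertex order P < Q < R < S < T < U < V < W < X < Y and write every simplex with vertices in increasing order. Then dim K = 2 and the simplices of K are:

  0-simplices (10): P, Q, R, S, T, U, V, W, X, Y
  1-simplices (30): PS, PT, PU, PV, PW, PX, PY, QR, QS, QT, QV, QW, QX, RS, RT, RU, RV, RW, SU, SV, SX, TU, TV, TX, UX, UY, VW, WX, WY, XY
  2-simplices (20): PSU, PSX, PTV, PTX, PUY, PVW, PWY, QRT, QRW, QSV, QSX, QTV, QWX, RSU, RSV, RTU, RVW, TUX, UXY, WXY

so the chain groups are C_0 ≅ Z^10, C_1 ≅ Z^30, C_2 ≅ Z^20.

Boundary ∂_1: C_1 → C_0 sends each edge [p,q] (with p < q) to q − p. For instance
  ∂QT = T − Q.
The resulting 10×30 matrix has rank 9, and its Smith normal form has invariant factors (1,1,1,1,1,1,1,1,1).

Boundary ∂_2: C_2 → C_1 maps a triangle to the signed sum of its edges. For instance
  ∂RSU = SU − RU + RS,
  ∂WXY = XY − WY + WX.
The resulting 30×20 matrix has rank 20, and its Smith normal form has invariant factors (1,1,1,1,1,1,1,1,1,1,1,1,1,1,1,1,1,1,1,2).

From H_k ≅ ker(∂_k) / im(∂_{k+1}) we obtain:

  H_0: rank C_0 − rank ∂_1 = 10 − 9 = 1, and the invariant factors of ∂_1 are all 1, so H_0 ≅ Z.
  H_1: rank ker ∂_1 − rank ∂_2 = (30 − 9) − 20 = 1, and ∂_2 has invariant factor 2 > 1, so H_1 ≅ Z ⊕ Z/2Z.
  H_2: rank ker ∂_2 − rank ∂_3 = (20 − 20) − 0 = 0, and there is no ∂_3, so H_2 ≅ 0.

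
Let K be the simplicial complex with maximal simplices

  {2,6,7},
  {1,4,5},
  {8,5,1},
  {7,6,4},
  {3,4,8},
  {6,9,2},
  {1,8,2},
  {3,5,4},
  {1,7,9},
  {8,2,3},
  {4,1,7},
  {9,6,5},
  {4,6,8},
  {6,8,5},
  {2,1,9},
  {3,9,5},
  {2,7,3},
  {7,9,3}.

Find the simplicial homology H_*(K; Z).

H_0 = Z,  H_1 = Z ⊕ Z/2,  H_2 = 0.

Take the total order 1 < 2 < 3 < 4 < 5 < 6 < 7 < 8 < 9 on the vertex set. Then K (dimension 2) consists of the simplices:

  0-simplices (9): [1], [2], [3], [4], [5], [6], [7], [8], [9]
  1-simplices (27): (27 of them)
  2-simplices (18): [1,2,8], [1,2,9], [1,4,5], [1,4,7], [1,5,8], [1,7,9], [2,3,7], [2,3,8], [2,6,7], [2,6,9], [3,4,5], [3,4,8], [3,5,9], [3,7,9], [4,6,7], [4,6,8], [5,6,8], [5,6,9]

so the chain groups are C_0 ≅ Z^9, C_1 ≅ Z^27, C_2 ≅ Z^18.

The boundary map ∂_1: C_1 → C_0 sends each edge [p,q] (with p < q) to q − p.
The 9×27 boundary matrix has rank 8 and Smith normal form diag(1,1,1,1,1,1,1,1).

The boundary map ∂_2: C_2 → C_1 acts by ∂[p,q,r] = [q,r] − [p,r] + [p,q]. For instance
  ∂[1,2,9] = [2,9] − [1,9] + [1,2],
  ∂[3,4,5] = [4,5] − [3,5] + [3,4].
The resulting 27×18 matrix has rank 18, and its Smith normal form has invariant factors (1,1,1,1,1,1,1,1,1,1,1,1,1,1,1,1,1,2).

Computing H_k = (kernel of ∂_k) / (image of ∂_{k+1}):

  H_0: rank C_0 − rank ∂_1 = 9 − 8 = 1, and the invariant factors of ∂_1 are all 1, so H_0 ≅ Z.
  H_1: rank ker ∂_1 − rank ∂_2 = (27 − 8) − 18 = 1, and ∂_2 has invariant factor 2 > 1, so H_1 ≅ Z ⊕ Z/2.
  H_2: rank ker ∂_2 − rank ∂_3 = (18 − 18) − 0 = 0, and there is no ∂_3, so H_2 ≅ 0.

As a check, the Euler characteristic is 9 − 27 + 18 = 0, which agrees with 1 − 1 + 0 = 0.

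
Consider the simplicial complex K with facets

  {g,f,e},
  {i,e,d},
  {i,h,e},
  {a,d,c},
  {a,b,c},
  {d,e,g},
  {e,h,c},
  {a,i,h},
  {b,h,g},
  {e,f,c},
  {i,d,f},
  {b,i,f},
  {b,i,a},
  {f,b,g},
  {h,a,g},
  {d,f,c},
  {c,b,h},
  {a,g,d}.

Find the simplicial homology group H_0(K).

Fix the vertex order a < b < c < d < e < f < g < h < i and write every simplex with vertices in increasing order. Then dim K = 2 and the simplices of K are:

  0-simplices (9): a, b, c, d, e, f, g, h, i
  1-simplices (27): ab, ac, ad, ag, ah, ai, bc, bf, bg, bh, bi, cd, ce, cf, ch, de, df, dg, di, ef, eg, eh, ei, fg, fi, gh, hi
  2-simplices (18): abc, abi, acd, adg, agh, ahi, bch, bfg, bfi, bgh, cdf, cef, ceh, deg, dei, dfi, efg, ehi

so the chain groups are C_0 ≅ Z^9, C_1 ≅ Z^27, C_2 ≅ Z^18.

The boundary map ∂_1: C_1 → C_0 sends each edge [p,q] (with p < q) to q − p. For instance
  ∂df = f − d.
The resulting 9×27 matrix has rank 8, and its Smith normal form has invariant factors (1,1,1,1,1,1,1,1).

Boundary ∂_2: C_2 → C_1 acts by ∂[p,q,r] = [q,r] − [p,r] + [p,q]. For instance
  ∂acd = cd − ad + ac,
  ∂dfi = fi − di + df.
The 27×18 boundary matrix has rank 18 and Smith normal form diag(1,1,1,1,1,1,1,1,1,1,1,1,1,1,1,1,1,2).

Computing H_k = (kernel of ∂_k) / (image of ∂_{k+1}):

  H_0: rank C_0 − rank ∂_1 = 9 − 8 = 1, and the invariant factors of ∂_1 are all 1, so H_0 ≅ Z.

H_0 ≅ Z.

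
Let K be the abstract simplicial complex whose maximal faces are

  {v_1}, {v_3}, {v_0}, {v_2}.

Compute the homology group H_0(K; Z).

H_0 ≅ Z^4.

Order the vertices as v_0 < v_1 < v_2 < v_3. Listing each simplex with vertices in this order, K has dimension 0 with simplices:

  0-simplices (4): [v_0], [v_1], [v_2], [v_3]

Hence C_0 ≅ Z^4.

Reading off H_k = ker ∂_k / im ∂_{k+1}:

  H_0: rank C_0 − rank ∂_1 = 4 − 0 = 4, and there is no ∂_1, so H_0 ≅ Z^4.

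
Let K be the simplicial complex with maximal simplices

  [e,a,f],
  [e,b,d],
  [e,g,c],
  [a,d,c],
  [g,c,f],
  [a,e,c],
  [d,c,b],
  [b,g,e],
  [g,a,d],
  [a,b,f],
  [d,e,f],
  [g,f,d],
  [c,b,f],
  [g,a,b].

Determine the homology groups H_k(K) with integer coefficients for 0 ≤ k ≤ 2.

H_0 ≅ Z,  H_1 ≅ Z^2,  H_2 ≅ Z.

Order the vertices as a < b < c < d < e < f < g. Listing each simplex with vertices in this order, K has dimension 2 with simplices:

  0-simplices (7): a, b, c, d, e, f, g
  1-simplices (21): ab, ac, ad, ae, af, ag, bc, bd, be, bf, bg, cd, ce, cf, cg, de, df, dg, ef, eg, fg
  2-simplices (14): abf, abg, acd, ace, adg, aef, bcd, bcf, bde, beg, ceg, cfg, def, dfg

so the chain groups are C_0 ≅ Z^7, C_1 ≅ Z^21, C_2 ≅ Z^14.

The boundary map ∂_1: C_1 → C_0 is given by ∂[p,q] = [q] − [p]. For instance
  ∂ce = e − c.
The 7×21 boundary matrix has rank 6 and Smith normal form diag(1,1,1,1,1,1).

Boundary ∂_2: C_2 → C_1 acts by ∂[p,q,r] = [q,r] − [p,r] + [p,q]. For instance
  ∂ace = ce − ae + ac,
  ∂def = ef − df + de.
As a 21×14 matrix over Z this has rank 13, with invariant factors (1,1,1,1,1,1,1,1,1,1,1,1,1).

Now H_k = ker ∂_k / im ∂_{k+1}, so:

  H_0: rank C_0 − rank ∂_1 = 7 − 6 = 1, and the invariant factors of ∂_1 are all 1, so H_0 = Z.
  H_1: rank ker ∂_1 − rank ∂_2 = (21 − 6) − 13 = 2, and the invariant factors of ∂_2 are all 1, so H_1 = Z^2.
  H_2: rank ker ∂_2 − rank ∂_3 = (14 − 13) − 0 = 1, and there is no ∂_3, so H_2 = Z.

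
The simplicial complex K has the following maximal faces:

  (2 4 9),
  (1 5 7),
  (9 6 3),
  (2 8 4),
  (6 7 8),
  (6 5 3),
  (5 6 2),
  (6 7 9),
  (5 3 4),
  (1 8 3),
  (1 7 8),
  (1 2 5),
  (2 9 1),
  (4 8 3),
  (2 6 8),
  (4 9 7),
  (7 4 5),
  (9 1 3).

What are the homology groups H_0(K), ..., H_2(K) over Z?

Order the vertices as 1 < 2 < 3 < 4 < 5 < 6 < 7 < 8 < 9. Listing each simplex with vertices in this order, K has dimension 2 with simplices:

  0-simplices (9): [1], [2], [3], [4], [5], [6], [7], [8], [9]
  1-simplices (27): (27 of them)
  2-simplices (18): [1,2,5], [1,2,9], [1,3,8], [1,3,9], [1,5,7], [1,7,8], [2,4,8], [2,4,9], [2,5,6], [2,6,8], [3,4,5], [3,4,8], [3,5,6], [3,6,9], [4,5,7], [4,7,9], [6,7,8], [6,7,9]

Hence C_0 ≅ Z^9, C_1 ≅ Z^27, C_2 ≅ Z^18.

The boundary map ∂_1: C_1 → C_0 maps an edge to its endpoints' difference, ∂[p,q] = q − p. For instance
  ∂[6,7] = [7] − [6].
The resulting 9×27 matrix has rank 8, and its Smith normal form has invariant factors (1,1,1,1,1,1,1,1).

∂_2: C_2 → C_1 acts by ∂[p,q,r] = [q,r] − [p,r] + [p,q]. For instance
  ∂[1,2,5] = [2,5] − [1,5] + [1,2],
  ∂[6,7,9] = [7,9] − [6,9] + [6,7].
The 27×18 boundary matrix has rank 17 and Smith normal form diag(1,1,1,1,1,1,1,1,1,1,1,1,1,1,1,1,1).

Reading off H_k = ker ∂_k / im ∂_{k+1}:

  H_0: rank C_0 − rank ∂_1 = 9 − 8 = 1, and the invariant factors of ∂_1 are all 1, so H_0 ≅ Z.
  H_1: rank ker ∂_1 − rank ∂_2 = (27 − 8) − 17 = 2, and the invariant factors of ∂_2 are all 1, so H_1 ≅ Z^2.
  H_2: rank ker ∂_2 − rank ∂_3 = (18 − 17) − 0 = 1, and there is no ∂_3, so H_2 ≅ Z.

H_0 ≅ Z,  H_1 ≅ Z^2,  H_2 ≅ Z.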